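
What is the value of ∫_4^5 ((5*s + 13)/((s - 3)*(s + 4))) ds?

log(18)

Factor the denominator: s**2 + s - 12 = (s + 4)(s - 3).
Partial fractions: (5*s + 13)/((s - 3)*(s + 4)) = 1/(s + 4) + 4/(s - 3).
An antiderivative is F(s) = 4*log(s - 3) + log(s + 4).
Then F(5) - F(4) = (2*log(3) + 4*log(2)) - (log(8)) = log(18).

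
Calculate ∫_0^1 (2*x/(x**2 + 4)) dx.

log(5/4)

Let u = x**2 + 4, so du = 2*x dx. When x = 0, u = 4; when x = 1, u = 5.
The integral becomes ∫ 1/u du from 4 to 5, with antiderivative log(u).
Back in x: F(x) = log(x**2 + 4).
Then F(1) - F(0) = (log(5)) - (log(4)) = log(5/4).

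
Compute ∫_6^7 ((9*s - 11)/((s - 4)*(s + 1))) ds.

-4*log(7) + 7*log(2) + 5*log(3)

Factor the denominator: s**2 - 3*s - 4 = (s + 1)(s - 4).
Partial fractions: (9*s - 11)/((s - 4)*(s + 1)) = 4/(s + 1) + 5/(s - 4).
An antiderivative is F(s) = 5*log(s - 4) + 4*log(s + 1).
Then F(7) - F(6) = (5*log(3) + 12*log(2)) - (5*log(2) + 4*log(7)) = -4*log(7) + 7*log(2) + 5*log(3).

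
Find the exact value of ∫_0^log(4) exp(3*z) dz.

21

Let u = exp(z), so du = exp(z) dz. When z = 0, u = 1; when z = log(4), u = 4.
The integral becomes ∫ u**2 du from 1 to 4, with antiderivative u**3/3.
Back in z: F(z) = exp(3*z)/3.
Then F(log(4)) - F(0) = (64/3) - (1/3) = 21.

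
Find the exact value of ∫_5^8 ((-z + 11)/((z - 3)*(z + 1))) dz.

Factor the denominator: z**2 - 2*z - 3 = (z + 1)(z - 3).
Partial fractions: (-z + 11)/((z - 3)*(z + 1)) = -3/(z + 1) + 2/(z - 3).
An antiderivative is F(z) = 2*log(z - 3) - 3*log(z + 1).
Then F(8) - F(5) = (-6*log(3) + 2*log(5)) - (-log(54)) = log(50/27).

log(50/27)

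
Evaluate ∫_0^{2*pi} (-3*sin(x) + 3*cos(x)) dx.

An antiderivative is F(x) = 3*sin(x) + 3*cos(x).
Then F(2*pi) - F(0) = (3) - (3) = 0.

0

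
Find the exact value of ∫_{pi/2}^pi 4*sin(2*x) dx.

An antiderivative is F(x) = -2*cos(2*x).
Then F(pi) - F(pi/2) = (-2) - (2) = -4.

-4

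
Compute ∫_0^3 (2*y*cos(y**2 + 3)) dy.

Let u = y**2 + 3, so du = 2*y dy. When y = 0, u = 3; when y = 3, u = 12.
The integral becomes ∫ cos(u) du from 3 to 12, with antiderivative sin(u).
Back in y: F(y) = sin(y**2 + 3).
Then F(3) - F(0) = (sin(12)) - (sin(3)) = sin(12) - sin(3).

sin(12) - sin(3)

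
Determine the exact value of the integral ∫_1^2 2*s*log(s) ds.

Integrate by parts once (u = ln s, dv = 2*s ds).
An antiderivative is F(s) = s**2*(2*log(s) - 1)/2.
Then F(2) - F(1) = (-2 + log(16)) - (-1/2) = -3/2 + log(16).

-3/2 + log(16)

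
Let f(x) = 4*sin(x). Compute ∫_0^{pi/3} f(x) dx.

An antiderivative is F(x) = -4*cos(x).
Then F(pi/3) - F(0) = (-2) - (-4) = 2.

2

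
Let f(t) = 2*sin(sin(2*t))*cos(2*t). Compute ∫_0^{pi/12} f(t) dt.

1 - cos(1/2)

Let u = sin(2*t), so du = 2*cos(2*t) dt. When t = 0, u = 0; when t = pi/12, u = 1/2.
The integral becomes ∫ sin(u) du from 0 to 1/2, with antiderivative -cos(u).
Back in t: F(t) = -cos(sin(2*t)).
Then F(pi/12) - F(0) = (-cos(1/2)) - (-1) = 1 - cos(1/2).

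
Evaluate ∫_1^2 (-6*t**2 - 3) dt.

-17

By the power rule, an antiderivative is F(t) = -2*t**3 - 3*t.
Then F(2) - F(1) = (-22) - (-5) = -17.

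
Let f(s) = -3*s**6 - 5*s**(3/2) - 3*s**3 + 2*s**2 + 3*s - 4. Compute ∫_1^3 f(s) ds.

By the power rule, an antiderivative is F(s) = -3*s**7/7 - 2*s**(5/2) - 3*s**4/4 + 2*s**3/3 + 3*s**2/2 - 4*s.
Then F(3) - F(1) = (-27399/28 - 18*sqrt(3)) - (-421/84) = -20444/21 - 18*sqrt(3).

-20444/21 - 18*sqrt(3)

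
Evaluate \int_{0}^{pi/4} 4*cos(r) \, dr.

2*sqrt(2)

An antiderivative is F(r) = 4*sin(r).
Then F(pi/4) - F(0) = (2*sqrt(2)) - (0) = 2*sqrt(2).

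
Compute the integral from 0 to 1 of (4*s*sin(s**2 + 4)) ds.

2*cos(4) - 2*cos(5)

Let u = s**2 + 4, so du = 2*s ds. When s = 0, u = 4; when s = 1, u = 5.
The integral becomes 2·∫ sin(u) du from 4 to 5, with antiderivative -2*cos(u).
Back in s: F(s) = -2*cos(s**2 + 4).
Then F(1) - F(0) = (-2*cos(5)) - (-2*cos(4)) = 2*cos(4) - 2*cos(5).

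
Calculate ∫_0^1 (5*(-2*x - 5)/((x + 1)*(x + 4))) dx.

Factor the denominator: x**2 + 5*x + 4 = (x + 4)(x + 1).
Partial fractions: 5*(-2*x - 5)/((x + 1)*(x + 4)) = -5/(x + 4) - 5/(x + 1).
An antiderivative is F(x) = -5*log(x + 1) - 5*log(x + 4).
Then F(1) - F(0) = (-5*log(5) - 5*log(2)) - (-10*log(2)) = -5*log(5) + 5*log(2).

-5*log(5) + 5*log(2)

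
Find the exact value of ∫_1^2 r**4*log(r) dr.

Integrate by parts once (u = ln r, dv = r**4 dr).
An antiderivative is F(r) = r**5*(5*log(r) - 1)/25.
Then F(2) - F(1) = (-32/25 + 32*log(2)/5) - (-1/25) = -31/25 + 32*log(2)/5.

-31/25 + 32*log(2)/5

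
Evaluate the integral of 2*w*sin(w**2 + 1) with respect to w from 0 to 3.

cos(1) - cos(10)

Let u = w**2 + 1, so du = 2*w dw. When w = 0, u = 1; when w = 3, u = 10.
The integral becomes ∫ sin(u) du from 1 to 10, with antiderivative -cos(u).
Back in w: F(w) = -cos(w**2 + 1).
Then F(3) - F(0) = (-cos(10)) - (-cos(1)) = cos(1) - cos(10).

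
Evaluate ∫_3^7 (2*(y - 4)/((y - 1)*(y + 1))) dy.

log(32/27)

Factor the denominator: y**2 - 1 = (y + 1)(y - 1).
Partial fractions: 2*(y - 4)/((y - 1)*(y + 1)) = 5/(y + 1) - 3/(y - 1).
An antiderivative is F(y) = -3*log(y - 1) + 5*log(y + 1).
Then F(7) - F(3) = (-3*log(3) + 12*log(2)) - (7*log(2)) = log(32/27).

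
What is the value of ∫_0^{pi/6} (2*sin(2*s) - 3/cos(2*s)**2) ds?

1/2 - 3*sqrt(3)/2

An antiderivative is F(s) = -cos(2*s) - 3*tan(2*s)/2.
Then F(pi/6) - F(0) = (-3*sqrt(3)/2 - 1/2) - (-1) = 1/2 - 3*sqrt(3)/2.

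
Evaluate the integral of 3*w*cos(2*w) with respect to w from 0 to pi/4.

-3/4 + 3*pi/8

Integrate by parts once (u = w, dv = 3*cos(2*w) dw).
An antiderivative is F(w) = 3*w*sin(2*w)/2 + 3*cos(2*w)/4.
Then F(pi/4) - F(0) = (3*pi/8) - (3/4) = -3/4 + 3*pi/8.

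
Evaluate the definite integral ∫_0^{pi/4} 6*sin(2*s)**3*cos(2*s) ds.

3/4

Let u = sin(2*s), so du = 2*cos(2*s) ds. When s = 0, u = 0; when s = pi/4, u = 1.
The integral becomes 3·∫ u**3 du from 0 to 1, with antiderivative 3*u**4/4.
Back in s: F(s) = 3*sin(2*s)**4/4.
Then F(pi/4) - F(0) = (3/4) - (0) = 3/4.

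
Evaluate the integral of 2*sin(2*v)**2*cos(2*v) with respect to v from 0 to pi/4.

1/3

Let u = sin(2*v), so du = 2*cos(2*v) dv. When v = 0, u = 0; when v = pi/4, u = 1.
The integral becomes ∫ u**2 du from 0 to 1, with antiderivative u**3/3.
Back in v: F(v) = sin(2*v)**3/3.
Then F(pi/4) - F(0) = (1/3) - (0) = 1/3.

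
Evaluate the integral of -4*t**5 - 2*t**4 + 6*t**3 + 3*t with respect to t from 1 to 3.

-6752/15

By the power rule, an antiderivative is F(t) = -2*t**6/3 - 2*t**5/5 + 3*t**4/2 + 3*t**2/2.
Then F(3) - F(1) = (-2241/5) - (29/15) = -6752/15.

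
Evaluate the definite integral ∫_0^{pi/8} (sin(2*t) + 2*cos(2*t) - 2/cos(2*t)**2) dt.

An antiderivative is F(t) = sin(2*t) - cos(2*t)/2 - tan(2*t).
Then F(pi/8) - F(0) = (-1 + sqrt(2)/4) - (-1/2) = -1/2 + sqrt(2)/4.

-1/2 + sqrt(2)/4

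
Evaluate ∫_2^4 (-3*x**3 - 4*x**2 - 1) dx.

By the power rule, an antiderivative is F(x) = -3*x**4/4 - 4*x**3/3 - x.
Then F(4) - F(2) = (-844/3) - (-74/3) = -770/3.

-770/3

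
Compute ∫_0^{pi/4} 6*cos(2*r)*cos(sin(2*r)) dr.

3*sin(1)

Let u = sin(2*r), so du = 2*cos(2*r) dr. When r = 0, u = 0; when r = pi/4, u = 1.
The integral becomes 3·∫ cos(u) du from 0 to 1, with antiderivative 3*sin(u).
Back in r: F(r) = 3*sin(sin(2*r)).
Then F(pi/4) - F(0) = (3*sin(1)) - (0) = 3*sin(1).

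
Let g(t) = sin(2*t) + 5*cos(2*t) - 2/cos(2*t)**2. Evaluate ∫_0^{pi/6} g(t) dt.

An antiderivative is F(t) = 5*sin(2*t)/2 - cos(2*t)/2 - tan(2*t).
Then F(pi/6) - F(0) = (-1/4 + sqrt(3)/4) - (-1/2) = 1/4 + sqrt(3)/4.

1/4 + sqrt(3)/4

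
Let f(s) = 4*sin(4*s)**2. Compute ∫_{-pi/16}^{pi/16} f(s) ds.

Use the identity sin^2(4*s) = (1 - cos(8*s))/2.
An antiderivative is F(s) = 2*s - sin(8*s)/4.
Then F(pi/16) - F(-pi/16) = (-1/4 + pi/8) - (1/4 - pi/8) = -1/2 + pi/4.

-1/2 + pi/4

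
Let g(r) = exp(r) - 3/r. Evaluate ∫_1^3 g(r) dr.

-log(27) - exp(1) + exp(3)

An antiderivative is F(r) = exp(r) - 3*log(r).
Then F(3) - F(1) = (-log(27) + exp(3)) - (exp(1)) = -log(27) - exp(1) + exp(3).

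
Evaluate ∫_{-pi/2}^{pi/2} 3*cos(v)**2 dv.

3*pi/2

Use the identity cos^2(v) = (1 + cos(2*v))/2.
An antiderivative is F(v) = 3*v/2 + 3*sin(2*v)/4.
Then F(pi/2) - F(-pi/2) = (3*pi/4) - (-3*pi/4) = 3*pi/2.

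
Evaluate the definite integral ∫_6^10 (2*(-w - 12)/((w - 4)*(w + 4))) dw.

Factor the denominator: w**2 - 16 = (w + 4)(w - 4).
Partial fractions: 2*(-w - 12)/((w - 4)*(w + 4)) = 2/(w + 4) - 4/(w - 4).
An antiderivative is F(w) = -4*log(w - 4) + 2*log(w + 4).
Then F(10) - F(6) = (-4*log(3) - 2*log(2) + 2*log(7)) - (log(25/4)) = -4*log(3) - 2*log(5) + 2*log(7).

-4*log(3) - 2*log(5) + 2*log(7)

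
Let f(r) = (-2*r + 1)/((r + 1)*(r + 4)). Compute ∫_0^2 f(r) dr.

log(8/9)

Factor the denominator: r**2 + 5*r + 4 = (r + 4)(r + 1).
Partial fractions: (-2*r + 1)/((r + 1)*(r + 4)) = -3/(r + 4) + 1/(r + 1).
An antiderivative is F(r) = log(r + 1) - 3*log(r + 4).
Then F(2) - F(0) = (-log(72)) - (-log(64)) = log(8/9).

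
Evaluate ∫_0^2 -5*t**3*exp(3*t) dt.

Integrate by parts 3 times (u = t^3, dv = -5*exp(3*t) dt).
An antiderivative is F(t) = (-45*t**3 + 45*t**2 - 30*t + 10)*exp(3*t)/27.
Then F(2) - F(0) = (-230*exp(6)/27) - (10/27) = -230*exp(6)/27 - 10/27.

-230*exp(6)/27 - 10/27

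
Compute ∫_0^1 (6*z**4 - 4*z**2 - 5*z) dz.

By the power rule, an antiderivative is F(z) = 6*z**5/5 - 4*z**3/3 - 5*z**2/2.
Then F(1) - F(0) = (-79/30) - (0) = -79/30.

-79/30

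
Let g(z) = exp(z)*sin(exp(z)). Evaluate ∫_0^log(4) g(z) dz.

Let u = exp(z), so du = exp(z) dz. When z = 0, u = 1; when z = log(4), u = 4.
The integral becomes ∫ sin(u) du from 1 to 4, with antiderivative -cos(u).
Back in z: F(z) = -cos(exp(z)).
Then F(log(4)) - F(0) = (-cos(4)) - (-cos(1)) = cos(1) - cos(4).

cos(1) - cos(4)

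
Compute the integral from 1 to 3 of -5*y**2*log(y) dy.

Integrate by parts once (u = ln y, dv = -5*y**2 dy).
An antiderivative is F(y) = -5*y**3*(3*log(y) - 1)/9.
Then F(3) - F(1) = (15 - 45*log(3)) - (5/9) = 130/9 - 45*log(3).

130/9 - 45*log(3)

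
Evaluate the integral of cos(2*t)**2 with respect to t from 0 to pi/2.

pi/4

Use the identity cos^2(2*t) = (1 + cos(4*t))/2.
An antiderivative is F(t) = t/2 + sin(4*t)/8.
Then F(pi/2) - F(0) = (pi/4) - (0) = pi/4.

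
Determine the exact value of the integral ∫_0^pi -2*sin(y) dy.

An antiderivative is F(y) = 2*cos(y).
Then F(pi) - F(0) = (-2) - (2) = -4.

-4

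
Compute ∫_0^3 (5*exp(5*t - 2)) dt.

Let u = 5*t - 2, so du = 5 dt. When t = 0, u = -2; when t = 3, u = 13.
The integral becomes ∫ exp(u) du from -2 to 13, with antiderivative exp(u).
Back in t: F(t) = exp(5*t - 2).
Then F(3) - F(0) = (exp(13)) - (exp(-2)) = -(1 - exp(15))*exp(-2).

-(1 - exp(15))*exp(-2)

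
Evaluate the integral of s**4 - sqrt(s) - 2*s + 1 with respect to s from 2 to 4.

By the power rule, an antiderivative is F(s) = s**5/5 - 2*s**(3/2)/3 - s**2 + s.
Then F(4) - F(2) = (2812/15) - (22/5 - 4*sqrt(2)/3) = 4*sqrt(2)/3 + 2746/15.

4*sqrt(2)/3 + 2746/15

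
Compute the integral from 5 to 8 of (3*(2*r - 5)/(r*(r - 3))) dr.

Factor the denominator: r**2 - 3*r = r(r - 3).
Partial fractions: 3*(2*r - 5)/(r*(r - 3)) = 5/r + 1/(r - 3).
An antiderivative is F(r) = 5*log(r) + log(r - 3).
Then F(8) - F(5) = (log(5) + 15*log(2)) - (log(2) + 5*log(5)) = -4*log(5) + 14*log(2).

-4*log(5) + 14*log(2)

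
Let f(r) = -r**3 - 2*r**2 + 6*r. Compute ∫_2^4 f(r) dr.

-184/3

By the power rule, an antiderivative is F(r) = -r**4/4 - 2*r**3/3 + 3*r**2.
Then F(4) - F(2) = (-176/3) - (8/3) = -184/3.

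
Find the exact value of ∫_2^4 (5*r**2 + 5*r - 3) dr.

By the power rule, an antiderivative is F(r) = 5*r**3/3 + 5*r**2/2 - 3*r.
Then F(4) - F(2) = (404/3) - (52/3) = 352/3.

352/3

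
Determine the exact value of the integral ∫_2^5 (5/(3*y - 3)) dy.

10*log(2)/3

An antiderivative is F(y) = 5*log(3*y - 3)/3.
Then F(5) - F(2) = (5*log(12)/3) - (5*log(3)/3) = 10*log(2)/3.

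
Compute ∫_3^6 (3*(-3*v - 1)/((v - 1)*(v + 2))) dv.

Factor the denominator: v**2 + v - 2 = (v + 2)(v - 1).
Partial fractions: 3*(-3*v - 1)/((v - 1)*(v + 2)) = -5/(v + 2) - 4/(v - 1).
An antiderivative is F(v) = -4*log(v - 1) - 5*log(v + 2).
Then F(6) - F(3) = (-15*log(2) - 4*log(5)) - (-5*log(5) - 4*log(2)) = -11*log(2) + log(5).

-11*log(2) + log(5)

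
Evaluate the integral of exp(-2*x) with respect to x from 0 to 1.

-(1 - exp(2))*exp(-2)/2

An antiderivative is F(x) = -exp(-2*x)/2.
Then F(1) - F(0) = (-exp(-2)/2) - (-1/2) = -(1 - exp(2))*exp(-2)/2.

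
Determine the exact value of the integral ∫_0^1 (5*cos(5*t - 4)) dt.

sin(4) + sin(1)

Let u = 5*t - 4, so du = 5 dt. When t = 0, u = -4; when t = 1, u = 1.
The integral becomes ∫ cos(u) du from -4 to 1, with antiderivative sin(u).
Back in t: F(t) = sin(5*t - 4).
Then F(1) - F(0) = (sin(1)) - (-sin(4)) = sin(4) + sin(1).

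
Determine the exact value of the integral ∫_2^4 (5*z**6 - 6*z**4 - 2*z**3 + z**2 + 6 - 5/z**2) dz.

4338787/420

By the power rule, an antiderivative is F(z) = 5*z**7/7 - 6*z**5/5 - z**4/2 + z**3/3 + 6*z + 5/z.
Then F(4) - F(2) = (4364909/420) - (13061/210) = 4338787/420.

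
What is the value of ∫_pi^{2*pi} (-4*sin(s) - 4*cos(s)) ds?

An antiderivative is F(s) = -4*sin(s) + 4*cos(s).
Then F(2*pi) - F(pi) = (4) - (-4) = 8.

8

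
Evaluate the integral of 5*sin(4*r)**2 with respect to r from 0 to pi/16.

Use the identity sin^2(4*r) = (1 - cos(8*r))/2.
An antiderivative is F(r) = 5*r/2 - 5*sin(8*r)/16.
Then F(pi/16) - F(0) = (-5/16 + 5*pi/32) - (0) = -5/16 + 5*pi/32.

-5/16 + 5*pi/32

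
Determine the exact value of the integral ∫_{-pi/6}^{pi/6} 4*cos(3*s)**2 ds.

2*pi/3

Use the identity cos^2(3*s) = (1 + cos(6*s))/2.
An antiderivative is F(s) = 2*s + sin(6*s)/3.
Then F(pi/6) - F(-pi/6) = (pi/3) - (-pi/3) = 2*pi/3.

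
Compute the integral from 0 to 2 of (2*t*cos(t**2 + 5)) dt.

Let u = t**2 + 5, so du = 2*t dt. When t = 0, u = 5; when t = 2, u = 9.
The integral becomes ∫ cos(u) du from 5 to 9, with antiderivative sin(u).
Back in t: F(t) = sin(t**2 + 5).
Then F(2) - F(0) = (sin(9)) - (sin(5)) = sin(9) - sin(5).

sin(9) - sin(5)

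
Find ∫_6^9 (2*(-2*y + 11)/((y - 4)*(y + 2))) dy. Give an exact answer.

Factor the denominator: y**2 - 2*y - 8 = (y + 2)(y - 4).
Partial fractions: 2*(-2*y + 11)/((y - 4)*(y + 2)) = -5/(y + 2) + 1/(y - 4).
An antiderivative is F(y) = log(y - 4) - 5*log(y + 2).
Then F(9) - F(6) = (-5*log(11) + log(5)) - (-14*log(2)) = -5*log(11) + log(5) + 14*log(2).

-5*log(11) + log(5) + 14*log(2)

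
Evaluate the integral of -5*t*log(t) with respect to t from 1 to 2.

Integrate by parts once (u = ln t, dv = -5*t dt).
An antiderivative is F(t) = -5*t**2*(2*log(t) - 1)/4.
Then F(2) - F(1) = (5 - 10*log(2)) - (5/4) = 15/4 - 10*log(2).

15/4 - 10*log(2)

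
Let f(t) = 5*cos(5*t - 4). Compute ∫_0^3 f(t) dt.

sin(11) + sin(4)

Let u = 5*t - 4, so du = 5 dt. When t = 0, u = -4; when t = 3, u = 11.
The integral becomes ∫ cos(u) du from -4 to 11, with antiderivative sin(u).
Back in t: F(t) = sin(5*t - 4).
Then F(3) - F(0) = (sin(11)) - (-sin(4)) = sin(11) + sin(4).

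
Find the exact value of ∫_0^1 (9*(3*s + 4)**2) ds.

Let u = 3*s + 4, so du = 3 ds. When s = 0, u = 4; when s = 1, u = 7.
The integral becomes 3·∫ u**2 du from 4 to 7, with antiderivative u**3.
Back in s: F(s) = (3*s + 4)**3.
Then F(1) - F(0) = (343) - (64) = 279.

279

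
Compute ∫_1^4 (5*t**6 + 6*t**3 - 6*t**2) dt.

167421/14

By the power rule, an antiderivative is F(t) = 5*t**7/7 + 3*t**4/2 - 2*t**3.
Then F(4) - F(1) = (83712/7) - (3/14) = 167421/14.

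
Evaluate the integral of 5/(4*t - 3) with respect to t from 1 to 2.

5*log(5)/4

An antiderivative is F(t) = 5*log(4*t - 3)/4.
Then F(2) - F(1) = (5*log(5)/4) - (0) = 5*log(5)/4.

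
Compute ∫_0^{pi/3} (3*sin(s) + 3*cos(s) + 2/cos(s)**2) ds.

3/2 + 7*sqrt(3)/2

An antiderivative is F(s) = 3*sin(s) - 3*cos(s) + 2*tan(s).
Then F(pi/3) - F(0) = (-3/2 + 7*sqrt(3)/2) - (-3) = 3/2 + 7*sqrt(3)/2.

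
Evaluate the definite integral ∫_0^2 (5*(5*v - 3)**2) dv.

Let u = 5*v - 3, so du = 5 dv. When v = 0, u = -3; when v = 2, u = 7.
The integral becomes ∫ u**2 du from -3 to 7, with antiderivative u**3/3.
Back in v: F(v) = (5*v - 3)**3/3.
Then F(2) - F(0) = (343/3) - (-9) = 370/3.

370/3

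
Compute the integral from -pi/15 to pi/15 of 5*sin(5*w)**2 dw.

Use the identity sin^2(5*w) = (1 - cos(10*w))/2.
An antiderivative is F(w) = 5*w/2 - sin(10*w)/4.
Then F(pi/15) - F(-pi/15) = (-sqrt(3)/8 + pi/6) - (-pi/6 + sqrt(3)/8) = -sqrt(3)/4 + pi/3.

-sqrt(3)/4 + pi/3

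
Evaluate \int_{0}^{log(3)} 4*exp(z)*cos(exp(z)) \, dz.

-4*sin(1) + 4*sin(3)

Let u = exp(z), so du = exp(z) dz. When z = 0, u = 1; when z = log(3), u = 3.
The integral becomes 4·∫ cos(u) du from 1 to 3, with antiderivative 4*sin(u).
Back in z: F(z) = 4*sin(exp(z)).
Then F(log(3)) - F(0) = (4*sin(3)) - (4*sin(1)) = -4*sin(1) + 4*sin(3).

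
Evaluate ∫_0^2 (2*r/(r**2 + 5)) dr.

Let u = r**2 + 5, so du = 2*r dr. When r = 0, u = 5; when r = 2, u = 9.
The integral becomes ∫ 1/u du from 5 to 9, with antiderivative log(u).
Back in r: F(r) = log(r**2 + 5).
Then F(2) - F(0) = (log(9)) - (log(5)) = log(9/5).

log(9/5)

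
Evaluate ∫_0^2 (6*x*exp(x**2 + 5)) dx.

-3*(1 - exp(4))*exp(5)

Let u = x**2 + 5, so du = 2*x dx. When x = 0, u = 5; when x = 2, u = 9.
The integral becomes 3·∫ exp(u) du from 5 to 9, with antiderivative 3*exp(u).
Back in x: F(x) = 3*exp(x**2 + 5).
Then F(2) - F(0) = (3*exp(9)) - (3*exp(5)) = -3*(1 - exp(4))*exp(5).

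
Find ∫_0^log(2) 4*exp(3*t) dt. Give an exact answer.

28/3

Let u = exp(t), so du = exp(t) dt. When t = 0, u = 1; when t = log(2), u = 2.
The integral becomes 4·∫ u**2 du from 1 to 2, with antiderivative 4*u**3/3.
Back in t: F(t) = 4*exp(3*t)/3.
Then F(log(2)) - F(0) = (32/3) - (4/3) = 28/3.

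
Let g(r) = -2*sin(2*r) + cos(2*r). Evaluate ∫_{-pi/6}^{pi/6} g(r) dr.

sqrt(3)/2

An antiderivative is F(r) = sin(2*r)/2 + cos(2*r).
Then F(pi/6) - F(-pi/6) = (sqrt(3)/4 + 1/2) - (1/2 - sqrt(3)/4) = sqrt(3)/2.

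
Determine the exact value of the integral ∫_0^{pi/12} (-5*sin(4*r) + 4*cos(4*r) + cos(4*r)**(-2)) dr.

-5/8 + 3*sqrt(3)/4

An antiderivative is F(r) = sin(4*r) + 5*cos(4*r)/4 + tan(4*r)/4.
Then F(pi/12) - F(0) = (5/8 + 3*sqrt(3)/4) - (5/4) = -5/8 + 3*sqrt(3)/4.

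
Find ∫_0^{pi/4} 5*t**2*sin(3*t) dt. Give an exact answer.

-10/27 - 5*sqrt(2)/27 + 5*sqrt(2)*pi/36 + 5*sqrt(2)*pi**2/96

Integrate by parts twice (u = t^2, dv = 5*sin(3*t) dt).
An antiderivative is F(t) = -5*t**2*cos(3*t)/3 + 10*t*sin(3*t)/9 + 10*cos(3*t)/27.
Then F(pi/4) - F(0) = (5*sqrt(2)*(-32 + 24*pi + 9*pi**2)/864) - (10/27) = -10/27 - 5*sqrt(2)/27 + 5*sqrt(2)*pi/36 + 5*sqrt(2)*pi**2/96.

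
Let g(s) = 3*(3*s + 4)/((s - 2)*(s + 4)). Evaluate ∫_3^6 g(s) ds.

Factor the denominator: s**2 + 2*s - 8 = (s + 4)(s - 2).
Partial fractions: 3*(3*s + 4)/((s - 2)*(s + 4)) = 4/(s + 4) + 5/(s - 2).
An antiderivative is F(s) = 5*log(s - 2) + 4*log(s + 4).
Then F(6) - F(3) = (4*log(5) + 14*log(2)) - (4*log(7)) = -4*log(7) + 4*log(5) + 14*log(2).

-4*log(7) + 4*log(5) + 14*log(2)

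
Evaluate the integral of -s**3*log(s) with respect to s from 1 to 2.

Integrate by parts once (u = ln s, dv = -s**3 ds).
An antiderivative is F(s) = -s**4*(4*log(s) - 1)/16.
Then F(2) - F(1) = (1 - log(16)) - (1/16) = 15/16 - log(16).

15/16 - log(16)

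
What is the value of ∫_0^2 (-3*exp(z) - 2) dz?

An antiderivative is F(z) = -2*z - 3*exp(z).
Then F(2) - F(0) = (-3*exp(2) - 4) - (-3) = -3*exp(2) - 1.

-3*exp(2) - 1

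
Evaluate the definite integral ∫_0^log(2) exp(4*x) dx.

15/4

Let u = exp(x), so du = exp(x) dx. When x = 0, u = 1; when x = log(2), u = 2.
The integral becomes ∫ u**3 du from 1 to 2, with antiderivative u**4/4.
Back in x: F(x) = exp(4*x)/4.
Then F(log(2)) - F(0) = (4) - (1/4) = 15/4.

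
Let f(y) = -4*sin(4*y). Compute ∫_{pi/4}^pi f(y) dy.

2

An antiderivative is F(y) = cos(4*y).
Then F(pi) - F(pi/4) = (1) - (-1) = 2.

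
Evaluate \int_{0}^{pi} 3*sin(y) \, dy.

An antiderivative is F(y) = -3*cos(y).
Then F(pi) - F(0) = (3) - (-3) = 6.

6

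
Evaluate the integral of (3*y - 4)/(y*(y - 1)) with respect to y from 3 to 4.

-5*log(3) + 9*log(2)

Factor the denominator: y**2 - y = y(y - 1).
Partial fractions: (3*y - 4)/(y*(y - 1)) = 4/y - 1/(y - 1).
An antiderivative is F(y) = 4*log(y) - log(y - 1).
Then F(4) - F(3) = (-log(3) + 8*log(2)) - (log(81/2)) = -5*log(3) + 9*log(2).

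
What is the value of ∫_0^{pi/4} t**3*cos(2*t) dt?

-3*pi/16 + pi**3/128 + 3/8

Integrate by parts 3 times (u = t^3, dv = cos(2*t) dt).
An antiderivative is F(t) = t**3*sin(2*t)/2 + 3*t**2*cos(2*t)/4 - 3*t*sin(2*t)/4 - 3*cos(2*t)/8.
Then F(pi/4) - F(0) = (pi*(-24 + pi**2)/128) - (-3/8) = -3*pi/16 + pi**3/128 + 3/8.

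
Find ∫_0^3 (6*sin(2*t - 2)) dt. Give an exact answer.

Let u = 2*t - 2, so du = 2 dt. When t = 0, u = -2; when t = 3, u = 4.
The integral becomes 3·∫ sin(u) du from -2 to 4, with antiderivative -3*cos(u).
Back in t: F(t) = -3*cos(2*t - 2).
Then F(3) - F(0) = (-3*cos(4)) - (-3*cos(2)) = 3*cos(2) - 3*cos(4).

3*cos(2) - 3*cos(4)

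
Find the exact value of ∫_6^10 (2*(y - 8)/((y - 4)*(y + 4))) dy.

Factor the denominator: y**2 - 16 = (y + 4)(y - 4).
Partial fractions: 2*(y - 8)/((y - 4)*(y + 4)) = 3/(y + 4) - 1/(y - 4).
An antiderivative is F(y) = -log(y - 4) + 3*log(y + 4).
Then F(10) - F(6) = (-log(3) + 2*log(2) + 3*log(7)) - (2*log(2) + 3*log(5)) = -3*log(5) - log(3) + 3*log(7).

-3*log(5) - log(3) + 3*log(7)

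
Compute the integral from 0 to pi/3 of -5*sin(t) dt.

An antiderivative is F(t) = 5*cos(t).
Then F(pi/3) - F(0) = (5/2) - (5) = -5/2.

-5/2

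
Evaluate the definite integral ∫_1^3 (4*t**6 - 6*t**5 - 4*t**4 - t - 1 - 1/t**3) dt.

101146/315

By the power rule, an antiderivative is F(t) = 4*t**7/7 - t**6 - 4*t**5/5 - t**2/2 - t + 1/(2*t**2).
Then F(3) - F(1) = (100444/315) - (-78/35) = 101146/315.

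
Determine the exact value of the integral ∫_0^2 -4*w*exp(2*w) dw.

-3*exp(4) - 1

Integrate by parts once (u = w, dv = -4*exp(2*w) dw).
An antiderivative is F(w) = (-2*w + 1)*exp(2*w).
Then F(2) - F(0) = (-3*exp(4)) - (1) = -3*exp(4) - 1.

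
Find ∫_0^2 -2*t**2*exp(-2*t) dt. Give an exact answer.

Integrate by parts twice (u = t^2, dv = -2*exp(-2*t) dt).
An antiderivative is F(t) = (2*t**2 + 2*t + 1)*exp(-2*t)/2.
Then F(2) - F(0) = (13*exp(-4)/2) - (1/2) = (13 - exp(4))*exp(-4)/2.

(13 - exp(4))*exp(-4)/2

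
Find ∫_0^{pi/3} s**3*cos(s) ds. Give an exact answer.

-sqrt(3)*pi + sqrt(3)*pi**3/54 + pi**2/6 + 3

Integrate by parts 3 times (u = s^3, dv = cos(s) ds).
An antiderivative is F(s) = s**3*sin(s) + 3*s**2*cos(s) - 6*s*sin(s) - 6*cos(s).
Then F(pi/3) - F(0) = (-sqrt(3)*pi - 3 + sqrt(3)*pi**3/54 + pi**2/6) - (-6) = -sqrt(3)*pi + sqrt(3)*pi**3/54 + pi**2/6 + 3.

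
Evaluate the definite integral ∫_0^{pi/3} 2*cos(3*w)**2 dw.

pi/3

Use the identity cos^2(3*w) = (1 + cos(6*w))/2.
An antiderivative is F(w) = w + sin(6*w)/6.
Then F(pi/3) - F(0) = (pi/3) - (0) = pi/3.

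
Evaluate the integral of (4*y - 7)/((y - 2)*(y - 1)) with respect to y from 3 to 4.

Factor the denominator: y**2 - 3*y + 2 = (y - 1)(y - 2).
Partial fractions: (4*y - 7)/((y - 2)*(y - 1)) = 3/(y - 1) + 1/(y - 2).
An antiderivative is F(y) = log(y - 2) + 3*log(y - 1).
Then F(4) - F(3) = (log(54)) - (log(8)) = log(27/4).

log(27/4)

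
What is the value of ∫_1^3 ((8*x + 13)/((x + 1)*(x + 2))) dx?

Factor the denominator: x**2 + 3*x + 2 = (x + 2)(x + 1).
Partial fractions: (8*x + 13)/((x + 1)*(x + 2)) = 3/(x + 2) + 5/(x + 1).
An antiderivative is F(x) = 5*log(x + 1) + 3*log(x + 2).
Then F(3) - F(1) = (3*log(5) + 10*log(2)) - (3*log(3) + 5*log(2)) = -3*log(3) + 5*log(2) + 3*log(5).

-3*log(3) + 5*log(2) + 3*log(5)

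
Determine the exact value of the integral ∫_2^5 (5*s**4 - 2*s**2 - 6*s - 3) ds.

2943

By the power rule, an antiderivative is F(s) = s**5 - 2*s**3/3 - 3*s**2 - 3*s.
Then F(5) - F(2) = (8855/3) - (26/3) = 2943.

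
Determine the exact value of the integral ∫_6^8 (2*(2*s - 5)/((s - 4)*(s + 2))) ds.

Factor the denominator: s**2 - 2*s - 8 = (s + 2)(s - 4).
Partial fractions: 2*(2*s - 5)/((s - 4)*(s + 2)) = 3/(s + 2) + 1/(s - 4).
An antiderivative is F(s) = log(s - 4) + 3*log(s + 2).
Then F(8) - F(6) = (5*log(2) + 3*log(5)) - (10*log(2)) = -5*log(2) + 3*log(5).

-5*log(2) + 3*log(5)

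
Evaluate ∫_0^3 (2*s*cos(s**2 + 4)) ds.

sin(13) - sin(4)

Let u = s**2 + 4, so du = 2*s ds. When s = 0, u = 4; when s = 3, u = 13.
The integral becomes ∫ cos(u) du from 4 to 13, with antiderivative sin(u).
Back in s: F(s) = sin(s**2 + 4).
Then F(3) - F(0) = (sin(13)) - (sin(4)) = sin(13) - sin(4).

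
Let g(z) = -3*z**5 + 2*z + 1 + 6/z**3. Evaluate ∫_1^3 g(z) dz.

-1054/3

By the power rule, an antiderivative is F(z) = -z**6/2 + z**2 + z - 3/z**2.
Then F(3) - F(1) = (-2117/6) - (-3/2) = -1054/3.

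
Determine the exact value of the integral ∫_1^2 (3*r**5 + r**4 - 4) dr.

By the power rule, an antiderivative is F(r) = r**6/2 + r**5/5 - 4*r.
Then F(2) - F(1) = (152/5) - (-33/10) = 337/10.

337/10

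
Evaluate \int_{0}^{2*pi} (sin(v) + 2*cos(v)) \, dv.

0

An antiderivative is F(v) = 2*sin(v) - cos(v).
Then F(2*pi) - F(0) = (-1) - (-1) = 0.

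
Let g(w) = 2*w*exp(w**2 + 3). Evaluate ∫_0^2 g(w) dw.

Let u = w**2 + 3, so du = 2*w dw. When w = 0, u = 3; when w = 2, u = 7.
The integral becomes ∫ exp(u) du from 3 to 7, with antiderivative exp(u).
Back in w: F(w) = exp(w**2 + 3).
Then F(2) - F(0) = (exp(7)) - (exp(3)) = -exp(3) + exp(7).

-exp(3) + exp(7)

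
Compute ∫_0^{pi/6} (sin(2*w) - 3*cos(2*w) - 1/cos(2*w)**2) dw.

1/4 - 5*sqrt(3)/4

An antiderivative is F(w) = -3*sin(2*w)/2 - cos(2*w)/2 - tan(2*w)/2.
Then F(pi/6) - F(0) = (-5*sqrt(3)/4 - 1/4) - (-1/2) = 1/4 - 5*sqrt(3)/4.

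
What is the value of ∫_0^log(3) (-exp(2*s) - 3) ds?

An antiderivative is F(s) = -exp(2*s)/2 - 3*s.
Then F(log(3)) - F(0) = (-9/2 - log(27)) - (-1/2) = -4 - log(27).

-4 - log(27)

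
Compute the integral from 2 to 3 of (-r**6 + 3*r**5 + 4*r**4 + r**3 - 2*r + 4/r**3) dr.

By the power rule, an antiderivative is F(r) = -r**7/7 + r**6/2 + 4*r**5/5 + r**4/4 - r**2 - 2/r**2.
Then F(3) - F(2) = (324449/1260) - (2717/70) = 275543/1260.

275543/1260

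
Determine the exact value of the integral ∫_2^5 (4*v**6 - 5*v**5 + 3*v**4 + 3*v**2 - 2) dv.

By the power rule, an antiderivative is F(v) = 4*v**7/7 - 5*v**6/6 + 3*v**5/5 + v**3 - 2*v.
Then F(5) - F(2) = (1411705/42) - (4516/105) = 2349831/70.

2349831/70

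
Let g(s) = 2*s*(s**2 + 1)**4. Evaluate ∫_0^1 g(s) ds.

31/5

Let u = s**2 + 1, so du = 2*s ds. When s = 0, u = 1; when s = 1, u = 2.
The integral becomes ∫ u**4 du from 1 to 2, with antiderivative u**5/5.
Back in s: F(s) = (s**2 + 1)**5/5.
Then F(1) - F(0) = (32/5) - (1/5) = 31/5.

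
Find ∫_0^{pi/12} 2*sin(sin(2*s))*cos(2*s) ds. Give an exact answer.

1 - cos(1/2)

Let u = sin(2*s), so du = 2*cos(2*s) ds. When s = 0, u = 0; when s = pi/12, u = 1/2.
The integral becomes ∫ sin(u) du from 0 to 1/2, with antiderivative -cos(u).
Back in s: F(s) = -cos(sin(2*s)).
Then F(pi/12) - F(0) = (-cos(1/2)) - (-1) = 1 - cos(1/2).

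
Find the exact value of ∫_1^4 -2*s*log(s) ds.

15/2 - 32*log(2)

Integrate by parts once (u = ln s, dv = -2*s ds).
An antiderivative is F(s) = -s**2*(2*log(s) - 1)/2.
Then F(4) - F(1) = (8 - 32*log(2)) - (1/2) = 15/2 - 32*log(2).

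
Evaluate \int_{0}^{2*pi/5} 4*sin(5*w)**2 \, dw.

Use the identity sin^2(5*w) = (1 - cos(10*w))/2.
An antiderivative is F(w) = 2*w - sin(10*w)/5.
Then F(2*pi/5) - F(0) = (4*pi/5) - (0) = 4*pi/5.

4*pi/5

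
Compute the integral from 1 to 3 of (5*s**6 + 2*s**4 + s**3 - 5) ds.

58388/35

By the power rule, an antiderivative is F(s) = 5*s**7/7 + 2*s**5/5 + s**4/4 - 5*s.
Then F(3) - F(1) = (233043/140) - (-509/140) = 58388/35.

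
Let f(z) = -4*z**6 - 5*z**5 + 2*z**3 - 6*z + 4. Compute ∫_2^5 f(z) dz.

By the power rule, an antiderivative is F(z) = -4*z**7/7 - 5*z**6/6 + z**4/2 - 3*z**2 + 4*z.
Then F(5) - F(2) = (-1205530/21) - (-2572/21) = -400986/7.

-400986/7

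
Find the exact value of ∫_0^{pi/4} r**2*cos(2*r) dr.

-1/4 + pi**2/32

Integrate by parts twice (u = r^2, dv = cos(2*r) dr).
An antiderivative is F(r) = r**2*sin(2*r)/2 + r*cos(2*r)/2 - sin(2*r)/4.
Then F(pi/4) - F(0) = (-1/4 + pi**2/32) - (0) = -1/4 + pi**2/32.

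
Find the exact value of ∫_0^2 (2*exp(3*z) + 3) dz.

16/3 + 2*exp(6)/3

An antiderivative is F(z) = 2*exp(3*z)/3 + 3*z.
Then F(2) - F(0) = (6 + 2*exp(6)/3) - (2/3) = 16/3 + 2*exp(6)/3.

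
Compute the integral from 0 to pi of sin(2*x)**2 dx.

pi/2

Use the identity sin^2(2*x) = (1 - cos(4*x))/2.
An antiderivative is F(x) = x/2 - sin(4*x)/8.
Then F(pi) - F(0) = (pi/2) - (0) = pi/2.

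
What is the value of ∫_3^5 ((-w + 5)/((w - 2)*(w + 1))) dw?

Factor the denominator: w**2 - w - 2 = (w + 1)(w - 2).
Partial fractions: (-w + 5)/((w - 2)*(w + 1)) = -2/(w + 1) + 1/(w - 2).
An antiderivative is F(w) = log(w - 2) - 2*log(w + 1).
Then F(5) - F(3) = (-log(12)) - (-log(16)) = log(4/3).

log(4/3)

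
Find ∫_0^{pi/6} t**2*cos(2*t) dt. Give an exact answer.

-sqrt(3)/8 + sqrt(3)*pi**2/144 + pi/24

Integrate by parts twice (u = t^2, dv = cos(2*t) dt).
An antiderivative is F(t) = t**2*sin(2*t)/2 + t*cos(2*t)/2 - sin(2*t)/4.
Then F(pi/6) - F(0) = (-sqrt(3)/8 + sqrt(3)*pi**2/144 + pi/24) - (0) = -sqrt(3)/8 + sqrt(3)*pi**2/144 + pi/24.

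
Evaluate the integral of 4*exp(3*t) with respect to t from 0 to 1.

An antiderivative is F(t) = 4*exp(3*t)/3.
Then F(1) - F(0) = (4*exp(3)/3) - (4/3) = -4/3 + 4*exp(3)/3.

-4/3 + 4*exp(3)/3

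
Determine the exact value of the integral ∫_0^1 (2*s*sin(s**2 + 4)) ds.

Let u = s**2 + 4, so du = 2*s ds. When s = 0, u = 4; when s = 1, u = 5.
The integral becomes ∫ sin(u) du from 4 to 5, with antiderivative -cos(u).
Back in s: F(s) = -cos(s**2 + 4).
Then F(1) - F(0) = (-cos(5)) - (-cos(4)) = cos(4) - cos(5).

cos(4) - cos(5)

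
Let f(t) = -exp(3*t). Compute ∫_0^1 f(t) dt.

An antiderivative is F(t) = -exp(3*t)/3.
Then F(1) - F(0) = (-exp(3)/3) - (-1/3) = 1/3 - exp(3)/3.

1/3 - exp(3)/3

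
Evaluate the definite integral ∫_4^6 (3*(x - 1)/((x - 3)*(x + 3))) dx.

Factor the denominator: x**2 - 9 = (x + 3)(x - 3).
Partial fractions: 3*(x - 1)/((x - 3)*(x + 3)) = 2/(x + 3) + 1/(x - 3).
An antiderivative is F(x) = log(x - 3) + 2*log(x + 3).
Then F(6) - F(4) = (5*log(3)) - (log(49)) = -2*log(7) + 5*log(3).

-2*log(7) + 5*log(3)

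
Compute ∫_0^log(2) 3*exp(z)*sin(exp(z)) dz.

-3*cos(2) + 3*cos(1)

Let u = exp(z), so du = exp(z) dz. When z = 0, u = 1; when z = log(2), u = 2.
The integral becomes 3·∫ sin(u) du from 1 to 2, with antiderivative -3*cos(u).
Back in z: F(z) = -3*cos(exp(z)).
Then F(log(2)) - F(0) = (-3*cos(2)) - (-3*cos(1)) = -3*cos(2) + 3*cos(1).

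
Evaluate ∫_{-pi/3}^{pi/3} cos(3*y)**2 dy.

pi/3

Use the identity cos^2(3*y) = (1 + cos(6*y))/2.
An antiderivative is F(y) = y/2 + sin(6*y)/12.
Then F(pi/3) - F(-pi/3) = (pi/6) - (-pi/6) = pi/3.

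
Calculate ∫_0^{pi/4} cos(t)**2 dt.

1/4 + pi/8

Use the identity cos^2(t) = (1 + cos(2*t))/2.
An antiderivative is F(t) = t/2 + sin(2*t)/4.
Then F(pi/4) - F(0) = (1/4 + pi/8) - (0) = 1/4 + pi/8.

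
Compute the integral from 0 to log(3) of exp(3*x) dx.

Let u = exp(x), so du = exp(x) dx. When x = 0, u = 1; when x = log(3), u = 3.
The integral becomes ∫ u**2 du from 1 to 3, with antiderivative u**3/3.
Back in x: F(x) = exp(3*x)/3.
Then F(log(3)) - F(0) = (9) - (1/3) = 26/3.

26/3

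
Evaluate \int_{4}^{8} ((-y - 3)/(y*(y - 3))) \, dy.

Factor the denominator: y**2 - 3*y = y(y - 3).
Partial fractions: (-y - 3)/(y*(y - 3)) = 1/y - 2/(y - 3).
An antiderivative is F(y) = log(y) - 2*log(y - 3).
Then F(8) - F(4) = (log(8/25)) - (log(4)) = log(2/25).

log(2/25)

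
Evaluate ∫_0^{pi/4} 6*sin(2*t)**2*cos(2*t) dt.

Let u = sin(2*t), so du = 2*cos(2*t) dt. When t = 0, u = 0; when t = pi/4, u = 1.
The integral becomes 3·∫ u**2 du from 0 to 1, with antiderivative u**3.
Back in t: F(t) = sin(2*t)**3.
Then F(pi/4) - F(0) = (1) - (0) = 1.

1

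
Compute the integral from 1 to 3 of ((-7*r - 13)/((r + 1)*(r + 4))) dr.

Factor the denominator: r**2 + 5*r + 4 = (r + 4)(r + 1).
Partial fractions: (-7*r - 13)/((r + 1)*(r + 4)) = -5/(r + 4) - 2/(r + 1).
An antiderivative is F(r) = -2*log(r + 1) - 5*log(r + 4).
Then F(3) - F(1) = (-5*log(7) - 4*log(2)) - (-5*log(5) - 2*log(2)) = -5*log(7) - 2*log(2) + 5*log(5).

-5*log(7) - 2*log(2) + 5*log(5)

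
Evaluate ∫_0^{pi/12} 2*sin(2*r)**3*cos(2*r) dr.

Let u = sin(2*r), so du = 2*cos(2*r) dr. When r = 0, u = 0; when r = pi/12, u = 1/2.
The integral becomes ∫ u**3 du from 0 to 1/2, with antiderivative u**4/4.
Back in r: F(r) = sin(2*r)**4/4.
Then F(pi/12) - F(0) = (1/64) - (0) = 1/64.

1/64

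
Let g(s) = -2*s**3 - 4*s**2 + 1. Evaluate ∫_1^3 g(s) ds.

-218/3

By the power rule, an antiderivative is F(s) = -s**4/2 - 4*s**3/3 + s.
Then F(3) - F(1) = (-147/2) - (-5/6) = -218/3.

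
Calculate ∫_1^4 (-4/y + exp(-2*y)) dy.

An antiderivative is F(y) = -4*log(y) - exp(-2*y)/2.
Then F(4) - F(1) = (-8*log(2) - exp(-8)/2) - (-exp(-2)/2) = (-16*exp(8)*log(2) - 1 + exp(6))*exp(-8)/2.

(-16*exp(8)*log(2) - 1 + exp(6))*exp(-8)/2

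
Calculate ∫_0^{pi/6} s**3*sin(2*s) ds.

-3*sqrt(3)/16 - pi**3/864 + sqrt(3)*pi**2/96 + pi/16

Integrate by parts 3 times (u = s^3, dv = sin(2*s) ds).
An antiderivative is F(s) = -s**3*cos(2*s)/2 + 3*s**2*sin(2*s)/4 + 3*s*cos(2*s)/4 - 3*sin(2*s)/8.
Then F(pi/6) - F(0) = (-3*sqrt(3)/16 - pi**3/864 + sqrt(3)*pi**2/96 + pi/16) - (0) = -3*sqrt(3)/16 - pi**3/864 + sqrt(3)*pi**2/96 + pi/16.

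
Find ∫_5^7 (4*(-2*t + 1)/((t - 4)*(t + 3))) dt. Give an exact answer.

-4*log(5) - 4*log(3) + 8*log(2)

Factor the denominator: t**2 - t - 12 = (t + 3)(t - 4).
Partial fractions: 4*(-2*t + 1)/((t - 4)*(t + 3)) = -4/(t + 3) - 4/(t - 4).
An antiderivative is F(t) = -4*log(t - 4) - 4*log(t + 3).
Then F(7) - F(5) = (-4*log(5) - 4*log(3) - 4*log(2)) - (-12*log(2)) = -4*log(5) - 4*log(3) + 8*log(2).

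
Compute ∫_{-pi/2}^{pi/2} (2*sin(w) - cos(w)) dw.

-2

An antiderivative is F(w) = -sin(w) - 2*cos(w).
Then F(pi/2) - F(-pi/2) = (-1) - (1) = -2.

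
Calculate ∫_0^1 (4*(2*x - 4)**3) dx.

-120

Let u = 2*x - 4, so du = 2 dx. When x = 0, u = -4; when x = 1, u = -2.
The integral becomes 2·∫ u**3 du from -4 to -2, with antiderivative u**4/2.
Back in x: F(x) = (2*x - 4)**4/2.
Then F(1) - F(0) = (8) - (128) = -120.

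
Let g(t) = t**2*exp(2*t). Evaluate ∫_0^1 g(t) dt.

Integrate by parts twice (u = t^2, dv = exp(2*t) dt).
An antiderivative is F(t) = (2*t**2 - 2*t + 1)*exp(2*t)/4.
Then F(1) - F(0) = (exp(2)/4) - (1/4) = -1/4 + exp(2)/4.

-1/4 + exp(2)/4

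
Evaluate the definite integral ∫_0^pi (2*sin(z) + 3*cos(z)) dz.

An antiderivative is F(z) = 3*sin(z) - 2*cos(z).
Then F(pi) - F(0) = (2) - (-2) = 4.

4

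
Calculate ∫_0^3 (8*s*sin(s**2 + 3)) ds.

4*cos(3) - 4*cos(12)

Let u = s**2 + 3, so du = 2*s ds. When s = 0, u = 3; when s = 3, u = 12.
The integral becomes 4·∫ sin(u) du from 3 to 12, with antiderivative -4*cos(u).
Back in s: F(s) = -4*cos(s**2 + 3).
Then F(3) - F(0) = (-4*cos(12)) - (-4*cos(3)) = 4*cos(3) - 4*cos(12).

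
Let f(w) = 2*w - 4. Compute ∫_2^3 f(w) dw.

1

By the power rule, an antiderivative is F(w) = w**2 - 4*w.
Then F(3) - F(2) = (-3) - (-4) = 1.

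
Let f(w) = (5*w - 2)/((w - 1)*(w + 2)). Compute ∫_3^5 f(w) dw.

-4*log(5) + log(2) + 4*log(7)

Factor the denominator: w**2 + w - 2 = (w + 2)(w - 1).
Partial fractions: (5*w - 2)/((w - 1)*(w + 2)) = 4/(w + 2) + 1/(w - 1).
An antiderivative is F(w) = log(w - 1) + 4*log(w + 2).
Then F(5) - F(3) = (2*log(2) + 4*log(7)) - (log(2) + 4*log(5)) = -4*log(5) + log(2) + 4*log(7).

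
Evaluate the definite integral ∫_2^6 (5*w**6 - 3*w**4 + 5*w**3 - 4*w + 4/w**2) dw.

20659148/105

By the power rule, an antiderivative is F(w) = 5*w**7/7 - 3*w**5/5 + 5*w**4/4 - 2*w**2 - 4/w.
Then F(6) - F(2) = (20667782/105) - (2878/35) = 20659148/105.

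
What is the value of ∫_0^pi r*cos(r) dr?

Integrate by parts once (u = r, dv = cos(r) dr).
An antiderivative is F(r) = r*sin(r) + cos(r).
Then F(pi) - F(0) = (-1) - (1) = -2.

-2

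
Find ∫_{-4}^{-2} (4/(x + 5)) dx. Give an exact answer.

log(81)

An antiderivative is F(x) = 4*log(x + 5).
Then F(-2) - F(-4) = (log(81)) - (0) = log(81).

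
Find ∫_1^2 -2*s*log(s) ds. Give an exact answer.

3/2 - log(16)

Integrate by parts once (u = ln s, dv = -2*s ds).
An antiderivative is F(s) = -s**2*(2*log(s) - 1)/2.
Then F(2) - F(1) = (2 - log(16)) - (1/2) = 3/2 - log(16).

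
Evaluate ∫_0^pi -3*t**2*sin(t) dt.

12 - 3*pi**2

Integrate by parts twice (u = t^2, dv = -3*sin(t) dt).
An antiderivative is F(t) = 3*t**2*cos(t) - 6*t*sin(t) - 6*cos(t).
Then F(pi) - F(0) = (6 - 3*pi**2) - (-6) = 12 - 3*pi**2.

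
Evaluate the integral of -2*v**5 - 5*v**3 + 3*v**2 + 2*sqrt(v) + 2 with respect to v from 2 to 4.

-4720/3 - 8*sqrt(2)/3

By the power rule, an antiderivative is F(v) = -v**6/3 - 5*v**4/4 + 4*v**(3/2)/3 + v**3 + 2*v.
Then F(4) - F(2) = (-4808/3) - (-88/3 + 8*sqrt(2)/3) = -4720/3 - 8*sqrt(2)/3.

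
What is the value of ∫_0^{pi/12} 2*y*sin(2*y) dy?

Integrate by parts once (u = y, dv = 2*sin(2*y) dy).
An antiderivative is F(y) = -y*cos(2*y) + sin(2*y)/2.
Then F(pi/12) - F(0) = (-sqrt(3)*pi/24 + 1/4) - (0) = -sqrt(3)*pi/24 + 1/4.

-sqrt(3)*pi/24 + 1/4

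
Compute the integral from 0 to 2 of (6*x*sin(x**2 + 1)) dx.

Let u = x**2 + 1, so du = 2*x dx. When x = 0, u = 1; when x = 2, u = 5.
The integral becomes 3·∫ sin(u) du from 1 to 5, with antiderivative -3*cos(u).
Back in x: F(x) = -3*cos(x**2 + 1).
Then F(2) - F(0) = (-3*cos(5)) - (-3*cos(1)) = -3*cos(5) + 3*cos(1).

-3*cos(5) + 3*cos(1)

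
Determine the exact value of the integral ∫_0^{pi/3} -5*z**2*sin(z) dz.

Integrate by parts twice (u = z^2, dv = -5*sin(z) dz).
An antiderivative is F(z) = 5*z**2*cos(z) - 10*z*sin(z) - 10*cos(z).
Then F(pi/3) - F(0) = (-5*sqrt(3)*pi/3 - 5 + 5*pi**2/18) - (-10) = -5*sqrt(3)*pi/3 + 5*pi**2/18 + 5.

-5*sqrt(3)*pi/3 + 5*pi**2/18 + 5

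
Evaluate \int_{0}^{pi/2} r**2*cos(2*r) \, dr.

-pi/4

Integrate by parts twice (u = r^2, dv = cos(2*r) dr).
An antiderivative is F(r) = r**2*sin(2*r)/2 + r*cos(2*r)/2 - sin(2*r)/4.
Then F(pi/2) - F(0) = (-pi/4) - (0) = -pi/4.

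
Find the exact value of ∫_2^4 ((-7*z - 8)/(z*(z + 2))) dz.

-log(54)

Factor the denominator: z**2 + 2*z = (z + 2)z.
Partial fractions: (-7*z - 8)/(z*(z + 2)) = -3/(z + 2) - 4/z.
An antiderivative is F(z) = -4*log(z) - 3*log(z + 2).
Then F(4) - F(2) = (-11*log(2) - 3*log(3)) - (-10*log(2)) = -log(54).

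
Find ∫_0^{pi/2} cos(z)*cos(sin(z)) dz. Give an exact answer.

sin(1)

Let u = sin(z), so du = cos(z) dz. When z = 0, u = 0; when z = pi/2, u = 1.
The integral becomes ∫ cos(u) du from 0 to 1, with antiderivative sin(u).
Back in z: F(z) = sin(sin(z)).
Then F(pi/2) - F(0) = (sin(1)) - (0) = sin(1).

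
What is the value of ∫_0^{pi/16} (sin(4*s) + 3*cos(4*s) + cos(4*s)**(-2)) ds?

An antiderivative is F(s) = 3*sin(4*s)/4 - cos(4*s)/4 + tan(4*s)/4.
Then F(pi/16) - F(0) = (1/4 + sqrt(2)/4) - (-1/4) = sqrt(2)/4 + 1/2.

sqrt(2)/4 + 1/2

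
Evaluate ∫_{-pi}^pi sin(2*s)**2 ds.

pi

Use the identity sin^2(2*s) = (1 - cos(4*s))/2.
An antiderivative is F(s) = s/2 - sin(4*s)/8.
Then F(pi) - F(-pi) = (pi/2) - (-pi/2) = pi.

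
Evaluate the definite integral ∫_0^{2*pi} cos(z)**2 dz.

pi

Use the identity cos^2(z) = (1 + cos(2*z))/2.
An antiderivative is F(z) = z/2 + sin(2*z)/4.
Then F(2*pi) - F(0) = (pi) - (0) = pi.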